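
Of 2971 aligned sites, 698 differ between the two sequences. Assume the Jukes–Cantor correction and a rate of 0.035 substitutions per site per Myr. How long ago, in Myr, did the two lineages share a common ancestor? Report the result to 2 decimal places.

p = 698/2971 ≈ 0.234938.
d = −(3/4) ln(1 − 4p/3) = −0.75 ln(1 − 0.313251) = −0.75 ln(0.686749)
  = −0.75 × (-0.375786) = 0.281840 substitutions/site.
Under a molecular clock d = 2μt, so t = d/(2μ) = 0.281840 / (2 × 0.035) = 4.03 Myr.

4.03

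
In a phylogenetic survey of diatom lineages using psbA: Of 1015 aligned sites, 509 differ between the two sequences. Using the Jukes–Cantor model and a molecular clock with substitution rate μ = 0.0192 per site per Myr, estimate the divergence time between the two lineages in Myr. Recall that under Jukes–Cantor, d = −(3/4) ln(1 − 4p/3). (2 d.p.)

21.57

p = 509/1015 ≈ 0.501478.
d = −(3/4) ln(1 − 4p/3) = −0.75 ln(1 − 0.668637) = −0.75 ln(0.331363)
  = −0.75 × (-1.104541) = 0.828406 substitutions/site.
Under a molecular clock d = 2μt, so t = d/(2μ) = 0.828406 / (2 × 0.0192) = 21.57 Myr.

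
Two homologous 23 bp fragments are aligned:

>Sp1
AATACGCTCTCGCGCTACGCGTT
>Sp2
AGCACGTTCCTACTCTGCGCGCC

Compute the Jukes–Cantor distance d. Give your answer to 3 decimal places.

0.650

The sequences differ at 10 of 23 sites (2, 3, 7, 10, 11, 12, 14, 17, 22, 23), so p = 10/23 ≈ 0.434783.
d = −(3/4) ln(1 − 4p/3) = −0.75 ln(1 − 0.579711) = −0.75 ln(0.420289)
  = −0.75 × (-0.866813) = 0.650110 substitutions/site.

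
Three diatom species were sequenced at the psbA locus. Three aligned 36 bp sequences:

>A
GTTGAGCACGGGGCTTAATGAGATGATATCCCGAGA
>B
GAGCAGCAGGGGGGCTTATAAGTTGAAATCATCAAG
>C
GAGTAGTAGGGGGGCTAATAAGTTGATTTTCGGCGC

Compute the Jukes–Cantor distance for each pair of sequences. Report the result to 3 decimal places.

d(A,B) = 0.608, d(A,C) = 0.548, d(B,C) = 0.441

A–B: 15/36 sites differ → p ≈ 0.416667, d = −0.75 ln(1 − 0.555556) = 0.608198 ≈ 0.608.
A–C: 14/36 sites differ → p ≈ 0.388889, d = −0.75 ln(1 − 0.518519) = 0.548166 ≈ 0.548.
B–C: 12/36 sites differ → p ≈ 0.333333, d = −0.75 ln(1 − 0.444444) = 0.440839 ≈ 0.441.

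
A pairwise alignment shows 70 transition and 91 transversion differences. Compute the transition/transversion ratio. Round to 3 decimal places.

0.769

R = 70/91 = 0.769230… ≈ 0.769 (to 3 d.p.).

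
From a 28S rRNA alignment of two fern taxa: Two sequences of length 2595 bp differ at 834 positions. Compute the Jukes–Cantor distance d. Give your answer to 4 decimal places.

0.4196

p = 834/2595 ≈ 0.321387.
d = −(3/4) ln(1 − 4p/3) = −0.75 ln(1 − 0.428516) = −0.75 ln(0.571484)
  = −0.75 × (-0.559519) = 0.419639 substitutions/site.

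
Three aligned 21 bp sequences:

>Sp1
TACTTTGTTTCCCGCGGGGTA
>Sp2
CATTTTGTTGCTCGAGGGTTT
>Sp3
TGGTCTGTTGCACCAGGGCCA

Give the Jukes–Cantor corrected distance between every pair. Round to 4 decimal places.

Sp1–Sp2: 7/21 sites differ → p ≈ 0.333333, d = −0.75 ln(1 − 0.444444) = 0.440839 ≈ 0.4408.
Sp1–Sp3: 9/21 sites differ → p ≈ 0.428571, d = −0.75 ln(1 − 0.571428) = 0.635472 ≈ 0.6355.
Sp2–Sp3: 9/21 sites differ → p ≈ 0.428571, d = −0.75 ln(1 − 0.571428) = 0.635472 ≈ 0.6355.

d(Sp1,Sp2) = 0.4408, d(Sp1,Sp3) = 0.6355, d(Sp2,Sp3) = 0.6355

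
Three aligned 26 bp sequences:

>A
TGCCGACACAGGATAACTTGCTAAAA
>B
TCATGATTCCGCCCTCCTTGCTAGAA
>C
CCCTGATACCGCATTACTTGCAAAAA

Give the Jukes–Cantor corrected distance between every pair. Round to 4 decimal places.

d(A,B) = 0.7166, d(A,C) = 0.3961, d(B,C) = 0.3961

A–B: 12/26 sites differ → p ≈ 0.461538, d = −0.75 ln(1 − 0.615384) = 0.716632 ≈ 0.7166.
A–C: 8/26 sites differ → p ≈ 0.307692, d = −0.75 ln(1 − 0.410256) = 0.396050 ≈ 0.3961.
B–C: 8/26 sites differ → p ≈ 0.307692, d = −0.75 ln(1 − 0.410256) = 0.396050 ≈ 0.3961.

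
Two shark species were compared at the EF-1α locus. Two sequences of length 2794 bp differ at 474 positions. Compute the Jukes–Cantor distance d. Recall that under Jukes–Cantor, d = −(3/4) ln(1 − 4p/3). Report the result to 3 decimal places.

0.192

p = 474/2794 ≈ 0.169649.
d = −(3/4) ln(1 − 4p/3) = −0.75 ln(1 − 0.226199) = −0.75 ln(0.773801)
  = −0.75 × (-0.256441) = 0.192331 substitutions/site.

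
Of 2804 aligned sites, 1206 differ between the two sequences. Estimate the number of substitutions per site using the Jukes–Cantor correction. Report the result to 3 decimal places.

p = 1206/2804 ≈ 0.4301.
d = −(3/4) ln(1 − 4p/3) = −0.75 ln(1 − 0.573467) = −0.75 ln(0.426533)
  = −0.75 × (-0.852066) = 0.639050 substitutions/site.

0.639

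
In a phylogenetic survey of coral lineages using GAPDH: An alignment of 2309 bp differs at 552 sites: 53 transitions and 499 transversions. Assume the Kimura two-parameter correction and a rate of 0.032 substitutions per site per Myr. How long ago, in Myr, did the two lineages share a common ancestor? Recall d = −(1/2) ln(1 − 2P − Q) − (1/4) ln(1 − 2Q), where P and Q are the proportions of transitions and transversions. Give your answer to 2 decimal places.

4.58

P = 53/2309 ≈ 0.022954 and Q = 499/2309 ≈ 0.216111.
Under the Kimura two-parameter model, d = −½ ln(1 − 2P − Q) − ¼ ln(1 − 2Q).
1 − 2P − Q = 0.737981, giving −½ ln(0.737981) = 0.151919.
1 − 2Q = 0.567778, giving −¼ ln(0.567778) = 0.141506.
d = 0.151919 + 0.141506 = 0.293425.
Under a molecular clock d = 2μt, so t = d/(2μ) = 0.293425 / (2 × 0.032) = 4.58 Myr.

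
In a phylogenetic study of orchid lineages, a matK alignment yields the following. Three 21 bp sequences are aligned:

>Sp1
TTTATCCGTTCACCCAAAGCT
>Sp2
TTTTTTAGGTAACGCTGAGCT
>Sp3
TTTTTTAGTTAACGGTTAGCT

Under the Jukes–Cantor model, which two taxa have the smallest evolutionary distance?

Sp1–Sp2: 8/21 differ, p = 0.381, d = 0.532.
Sp1–Sp3: 8/21 differ, p = 0.381, d = 0.532.
Sp2–Sp3: 3/21 differ, p = 0.143, d = 0.158.
The smallest distance is between Sp2 and Sp3.

Sp2 and Sp3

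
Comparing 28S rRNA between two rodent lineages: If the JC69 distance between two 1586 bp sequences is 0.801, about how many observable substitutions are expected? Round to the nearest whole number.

781

Invert JC69: p = (3/4)(1 − e^(−4d/3)) = 0.75 × (1 − e^(-1.068)) = 0.75 × (1 − 0.343695) = 0.492229.
Expected differing sites = pL ≈ 0.492229 × 1586 = 780.675194 ≈ 781.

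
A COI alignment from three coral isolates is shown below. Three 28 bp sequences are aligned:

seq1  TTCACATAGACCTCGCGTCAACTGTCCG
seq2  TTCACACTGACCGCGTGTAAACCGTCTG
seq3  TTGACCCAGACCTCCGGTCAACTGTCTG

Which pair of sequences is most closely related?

seq1–seq2: 7/28 differ, p = 0.250, d = 0.304.
seq1–seq3: 6/28 differ, p = 0.214, d = 0.252.
seq2–seq3: 8/28 differ, p = 0.286, d = 0.360.
The smallest distance is between seq1 and seq3.

seq1 and seq3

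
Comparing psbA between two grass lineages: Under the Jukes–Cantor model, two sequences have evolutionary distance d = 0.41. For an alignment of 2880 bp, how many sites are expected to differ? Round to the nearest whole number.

Invert JC69: p = (3/4)(1 − e^(−4d/3)) = 0.75 × (1 − e^(-0.546667)) = 0.75 × (1 − 0.578876) = 0.315843.
Expected differing sites = pL ≈ 0.315843 × 2880 = 909.62784 ≈ 910.

910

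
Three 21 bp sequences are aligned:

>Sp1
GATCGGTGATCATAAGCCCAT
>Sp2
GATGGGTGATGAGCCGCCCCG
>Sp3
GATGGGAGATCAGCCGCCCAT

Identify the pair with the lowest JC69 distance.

Sp1–Sp2: 7/21 differ, p = 0.333, d = 0.441.
Sp1–Sp3: 5/21 differ, p = 0.238, d = 0.286.
Sp2–Sp3: 4/21 differ, p = 0.190, d = 0.220.
The smallest distance is between Sp2 and Sp3.

Sp2 and Sp3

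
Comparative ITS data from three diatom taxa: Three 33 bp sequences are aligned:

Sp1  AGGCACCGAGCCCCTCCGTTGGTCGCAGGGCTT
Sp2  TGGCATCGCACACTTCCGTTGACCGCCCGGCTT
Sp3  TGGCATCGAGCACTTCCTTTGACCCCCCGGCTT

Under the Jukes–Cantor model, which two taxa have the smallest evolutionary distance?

Sp2 and Sp3

Sp1–Sp2: 10/33 differ, p = 0.303, d = 0.388.
Sp1–Sp3: 10/33 differ, p = 0.303, d = 0.388.
Sp2–Sp3: 4/33 differ, p = 0.121, d = 0.132.
The smallest distance is between Sp2 and Sp3.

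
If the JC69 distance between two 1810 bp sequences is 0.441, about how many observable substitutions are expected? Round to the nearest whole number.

Invert JC69: p = (3/4)(1 − e^(−4d/3)) = 0.75 × (1 − e^(-0.588)) = 0.75 × (1 − 0.555437) = 0.333422.
Expected differing sites = pL ≈ 0.333422 × 1810 = 603.49382 ≈ 603.

603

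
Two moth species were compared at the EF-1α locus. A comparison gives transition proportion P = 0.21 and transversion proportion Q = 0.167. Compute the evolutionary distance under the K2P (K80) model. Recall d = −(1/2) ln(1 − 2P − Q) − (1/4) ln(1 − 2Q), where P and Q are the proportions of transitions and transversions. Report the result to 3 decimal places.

Under the Kimura two-parameter model, d = −½ ln(1 − 2P − Q) − ¼ ln(1 − 2Q).
1 − 2P − Q = 0.413, giving −½ ln(0.413) = 0.442154.
1 − 2Q = 0.666, giving −¼ ln(0.666) = 0.101616.
d = 0.442154 + 0.101616 = 0.543770.

0.544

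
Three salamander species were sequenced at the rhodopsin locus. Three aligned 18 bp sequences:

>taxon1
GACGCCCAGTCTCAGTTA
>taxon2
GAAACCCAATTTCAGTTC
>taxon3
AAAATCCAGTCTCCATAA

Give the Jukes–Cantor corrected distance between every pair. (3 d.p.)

d(taxon1,taxon2) = 0.347, d(taxon1,taxon3) = 0.548, d(taxon2,taxon3) = 0.673

taxon1–taxon2: 5/18 sites differ → p ≈ 0.277778, d = −0.75 ln(1 − 0.370371) = 0.346968 ≈ 0.347.
taxon1–taxon3: 7/18 sites differ → p ≈ 0.388889, d = −0.75 ln(1 − 0.518519) = 0.548166 ≈ 0.548.
taxon2–taxon3: 8/18 sites differ → p ≈ 0.444444, d = −0.75 ln(1 − 0.592592) = 0.673455 ≈ 0.673.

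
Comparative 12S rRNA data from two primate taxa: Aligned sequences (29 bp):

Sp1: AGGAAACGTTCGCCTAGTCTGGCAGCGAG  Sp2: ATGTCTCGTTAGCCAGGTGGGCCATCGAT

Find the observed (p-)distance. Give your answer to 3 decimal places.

The sequences differ at 12 of 29 positions.
p = 12/29 = 0.413793… ≈ 0.414 (to 3 d.p.).

0.414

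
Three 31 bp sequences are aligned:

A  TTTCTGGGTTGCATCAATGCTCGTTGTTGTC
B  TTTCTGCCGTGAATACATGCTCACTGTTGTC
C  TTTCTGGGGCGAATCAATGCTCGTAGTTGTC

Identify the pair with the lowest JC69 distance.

A and C

A–B: 8/31 differ, p = 0.258, d = 0.316.
A–C: 4/31 differ, p = 0.129, d = 0.142.
B–C: 8/31 differ, p = 0.258, d = 0.316.
The smallest distance is between A and C.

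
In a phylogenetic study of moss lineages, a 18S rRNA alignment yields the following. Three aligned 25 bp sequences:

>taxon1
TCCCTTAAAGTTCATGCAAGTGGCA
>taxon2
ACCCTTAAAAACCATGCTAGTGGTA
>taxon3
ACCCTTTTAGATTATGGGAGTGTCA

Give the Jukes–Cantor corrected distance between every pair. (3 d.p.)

taxon1–taxon2: 6/25 sites differ → p = 0.24, d = −0.75 ln(1 − 0.32) = 0.289247 ≈ 0.289.
taxon1–taxon3: 8/25 sites differ → p = 0.32, d = −0.75 ln(1 − 0.426667) = 0.417216 ≈ 0.417.
taxon2–taxon3: 9/25 sites differ → p = 0.36, d = −0.75 ln(1 − 0.48) = 0.490445 ≈ 0.490.

d(taxon1,taxon2) = 0.289, d(taxon1,taxon3) = 0.417, d(taxon2,taxon3) = 0.490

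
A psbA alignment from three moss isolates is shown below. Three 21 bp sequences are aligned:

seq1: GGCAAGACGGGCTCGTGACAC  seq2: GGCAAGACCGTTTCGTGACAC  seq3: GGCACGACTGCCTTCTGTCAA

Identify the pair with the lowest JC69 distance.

seq1 and seq2

seq1–seq2: 3/21 differ, p = 0.143, d = 0.158.
seq1–seq3: 7/21 differ, p = 0.333, d = 0.441.
seq2–seq3: 8/21 differ, p = 0.381, d = 0.532.
The smallest distance is between seq1 and seq2.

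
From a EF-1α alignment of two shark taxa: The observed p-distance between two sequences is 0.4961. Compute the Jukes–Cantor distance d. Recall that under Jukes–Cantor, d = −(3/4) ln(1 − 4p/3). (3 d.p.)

d = −(3/4) ln(1 − 4p/3) = −0.75 ln(1 − 0.661467) = −0.75 ln(0.338533)
  = −0.75 × (-1.083134) = 0.812351 substitutions/site.

0.812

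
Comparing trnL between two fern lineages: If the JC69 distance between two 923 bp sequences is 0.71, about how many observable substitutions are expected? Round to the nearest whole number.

Invert JC69: p = (3/4)(1 − e^(−4d/3)) = 0.75 × (1 − e^(-0.946667)) = 0.75 × (1 − 0.388032) = 0.458976.
Expected differing sites = pL ≈ 0.458976 × 923 = 423.634848 ≈ 424.

424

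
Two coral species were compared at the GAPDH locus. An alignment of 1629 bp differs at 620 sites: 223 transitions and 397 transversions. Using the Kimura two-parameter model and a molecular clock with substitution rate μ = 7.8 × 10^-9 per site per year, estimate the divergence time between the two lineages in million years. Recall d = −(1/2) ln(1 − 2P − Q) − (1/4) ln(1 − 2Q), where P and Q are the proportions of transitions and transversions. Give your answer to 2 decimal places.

P = 223/1629 ≈ 0.136894 and Q = 397/1629 ≈ 0.243708.
Under the Kimura two-parameter model, d = −½ ln(1 − 2P − Q) − ¼ ln(1 − 2Q).
1 − 2P − Q = 0.482504, giving −½ ln(0.482504) = 0.364383.
1 − 2Q = 0.512584, giving −¼ ln(0.512584) = 0.167073.
d = 0.364383 + 0.167073 = 0.531456.
Under a molecular clock d = 2μt, so t = d/(2μ) = 0.531456 / (2 × 7.8 × 10^-9) = 34.07 million years.

34.07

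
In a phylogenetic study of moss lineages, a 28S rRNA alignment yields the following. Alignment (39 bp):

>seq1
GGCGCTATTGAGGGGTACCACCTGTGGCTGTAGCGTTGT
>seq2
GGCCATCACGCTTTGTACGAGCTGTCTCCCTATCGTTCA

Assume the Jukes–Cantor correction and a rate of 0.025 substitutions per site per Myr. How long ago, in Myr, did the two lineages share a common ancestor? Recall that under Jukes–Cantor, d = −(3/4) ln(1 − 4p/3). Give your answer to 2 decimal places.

14.33

The sequences differ at 18 of 39 sites, so p = 18/39 ≈ 0.461538.
d = −(3/4) ln(1 − 4p/3) = −0.75 ln(1 − 0.615384) = −0.75 ln(0.384616)
  = −0.75 × (-0.955510) = 0.716633 substitutions/site.
Under a molecular clock d = 2μt, so t = d/(2μ) = 0.716633 / (2 × 0.025) = 14.33 Myr.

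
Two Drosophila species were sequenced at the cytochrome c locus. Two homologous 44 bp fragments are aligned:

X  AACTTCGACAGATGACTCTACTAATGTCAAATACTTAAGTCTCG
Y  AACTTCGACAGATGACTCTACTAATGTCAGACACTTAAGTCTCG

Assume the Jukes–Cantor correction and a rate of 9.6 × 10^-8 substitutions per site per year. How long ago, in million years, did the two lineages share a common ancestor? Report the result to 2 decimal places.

The sequences differ at 2 of 44 sites (30, 32), so p = 2/44 ≈ 0.045455.
d = −(3/4) ln(1 − 4p/3) = −0.75 ln(1 − 0.060607) = −0.75 ln(0.939393)
  = −0.75 × (-0.062521) = 0.046891 substitutions/site.
Under a molecular clock d = 2μt, so t = d/(2μ) = 0.046891 / (2 × 9.6 × 10^-8) = 0.24 million years.

0.24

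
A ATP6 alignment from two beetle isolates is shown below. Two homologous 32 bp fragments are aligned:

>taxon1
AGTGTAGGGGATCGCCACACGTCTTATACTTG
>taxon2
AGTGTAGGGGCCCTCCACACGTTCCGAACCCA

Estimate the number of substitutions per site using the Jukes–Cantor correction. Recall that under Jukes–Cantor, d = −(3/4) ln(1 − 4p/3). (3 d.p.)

0.460

The sequences differ at 11 of 32 sites, so p = 11/32 = 0.34375.
d = −(3/4) ln(1 − 4p/3) = −0.75 ln(1 − 0.458333) = −0.75 ln(0.541667)
  = −0.75 × (-0.613104) = 0.459828 substitutions/site.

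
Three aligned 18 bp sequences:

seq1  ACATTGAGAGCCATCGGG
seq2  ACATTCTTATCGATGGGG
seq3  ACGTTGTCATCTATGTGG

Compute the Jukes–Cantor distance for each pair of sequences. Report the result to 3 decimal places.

d(seq1,seq2) = 0.441, d(seq1,seq3) = 0.548, d(seq2,seq3) = 0.347

seq1–seq2: 6/18 sites differ → p ≈ 0.333333, d = −0.75 ln(1 − 0.444444) = 0.440839 ≈ 0.441.
seq1–seq3: 7/18 sites differ → p ≈ 0.388889, d = −0.75 ln(1 − 0.518519) = 0.548166 ≈ 0.548.
seq2–seq3: 5/18 sites differ → p ≈ 0.277778, d = −0.75 ln(1 − 0.370371) = 0.346968 ≈ 0.347.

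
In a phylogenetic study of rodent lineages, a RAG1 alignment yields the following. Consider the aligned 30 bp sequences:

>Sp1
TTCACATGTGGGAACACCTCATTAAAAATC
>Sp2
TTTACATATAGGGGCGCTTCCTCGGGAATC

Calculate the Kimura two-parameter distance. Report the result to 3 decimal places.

0.745

Of 30 sites, 11 differences are transitions and 1 are transversions, so P = 11/30 ≈ 0.366667 and Q = 1/30 ≈ 0.033333.
Under the Kimura two-parameter model, d = −½ ln(1 − 2P − Q) − ¼ ln(1 − 2Q).
1 − 2P − Q = 0.233333, giving −½ ln(0.233333) = 0.727644.
1 − 2Q = 0.933334, giving −¼ ln(0.933334) = 0.017248.
d = 0.727644 + 0.017248 = 0.744892.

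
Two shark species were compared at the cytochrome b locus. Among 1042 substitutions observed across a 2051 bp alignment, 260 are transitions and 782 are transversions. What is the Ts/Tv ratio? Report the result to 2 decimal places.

0.33

R = 260/782 = 0.332480… ≈ 0.33 (to 2 d.p.).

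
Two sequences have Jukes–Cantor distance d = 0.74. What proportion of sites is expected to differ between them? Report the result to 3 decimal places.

p = (3/4)(1 − e^(−4d/3)) = 0.75 × (1 − e^(-0.986667)) = 0.75 × (1 − 0.372817) = 0.470387.

0.470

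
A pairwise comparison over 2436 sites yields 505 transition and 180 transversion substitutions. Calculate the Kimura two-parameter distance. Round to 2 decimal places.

0.38

P = 505/2436 ≈ 0.207307 and Q = 180/2436 ≈ 0.073892.
Under the Kimura two-parameter model, d = −½ ln(1 − 2P − Q) − ¼ ln(1 − 2Q).
1 − 2P − Q = 0.511494, giving −½ ln(0.511494) = 0.335210.
1 − 2Q = 0.852216, giving −¼ ln(0.852216) = 0.039979.
d = 0.335210 + 0.039979 = 0.375189.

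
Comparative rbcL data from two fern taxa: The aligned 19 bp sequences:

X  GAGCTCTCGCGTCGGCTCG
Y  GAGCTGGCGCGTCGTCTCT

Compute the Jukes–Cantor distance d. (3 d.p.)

The sequences differ at 4 of 19 sites (6, 7, 15, 19), so p = 4/19 ≈ 0.210526.
d = −(3/4) ln(1 − 4p/3) = −0.75 ln(1 − 0.280701) = −0.75 ln(0.719299)
  = −0.75 × (-0.329478) = 0.247109 substitutions/site.

0.247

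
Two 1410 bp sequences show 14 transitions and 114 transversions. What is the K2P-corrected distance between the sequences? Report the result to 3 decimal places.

0.097

P = 14/1410 ≈ 0.009929 and Q = 114/1410 ≈ 0.080851.
Under the Kimura two-parameter model, d = −½ ln(1 − 2P − Q) − ¼ ln(1 − 2Q).
1 − 2P − Q = 0.899291, giving −½ ln(0.899291) = 0.053074.
1 − 2Q = 0.838298, giving −¼ ln(0.838298) = 0.044095.
d = 0.053074 + 0.044095 = 0.097169.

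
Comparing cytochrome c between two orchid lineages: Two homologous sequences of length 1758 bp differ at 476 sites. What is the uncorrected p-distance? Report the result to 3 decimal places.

p = 476/1758 = 0.270762… ≈ 0.271 (to 3 d.p.).

0.271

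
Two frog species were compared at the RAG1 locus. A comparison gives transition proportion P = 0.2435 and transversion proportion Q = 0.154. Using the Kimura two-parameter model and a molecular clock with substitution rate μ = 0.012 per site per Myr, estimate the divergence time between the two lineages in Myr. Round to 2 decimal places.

Under the Kimura two-parameter model, d = −½ ln(1 − 2P − Q) − ¼ ln(1 − 2Q).
1 − 2P − Q = 0.359, giving −½ ln(0.359) = 0.512216.
1 − 2Q = 0.692, giving −¼ ln(0.692) = 0.092042.
d = 0.512216 + 0.092042 = 0.604258.
Under a molecular clock d = 2μt, so t = d/(2μ) = 0.604258 / (2 × 0.012) = 25.18 Myr.

25.18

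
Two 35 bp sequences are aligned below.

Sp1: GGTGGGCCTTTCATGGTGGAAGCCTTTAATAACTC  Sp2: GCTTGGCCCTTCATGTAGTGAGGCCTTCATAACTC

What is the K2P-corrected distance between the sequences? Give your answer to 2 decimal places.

0.36

Of 35 sites, 3 differences are transitions and 7 are transversions, so P = 3/35 ≈ 0.085714 and Q = 7/35 = 0.2.
Under the Kimura two-parameter model, d = −½ ln(1 − 2P − Q) − ¼ ln(1 − 2Q).
1 − 2P − Q = 0.628572, giving −½ ln(0.628572) = 0.232152.
1 − 2Q = 0.6, giving −¼ ln(0.6) = 0.127706.
d = 0.232152 + 0.127706 = 0.359858.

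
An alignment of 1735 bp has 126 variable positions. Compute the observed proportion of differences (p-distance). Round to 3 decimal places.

0.073

p = 126/1735 = 0.072622… ≈ 0.073 (to 3 d.p.).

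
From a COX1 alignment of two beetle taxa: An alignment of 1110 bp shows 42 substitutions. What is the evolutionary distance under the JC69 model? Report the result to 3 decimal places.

p = 42/1110 ≈ 0.037838.
d = −(3/4) ln(1 − 4p/3) = −0.75 ln(1 − 0.050451) = −0.75 ln(0.949549)
  = −0.75 × (-0.051768) = 0.038826 substitutions/site.

0.039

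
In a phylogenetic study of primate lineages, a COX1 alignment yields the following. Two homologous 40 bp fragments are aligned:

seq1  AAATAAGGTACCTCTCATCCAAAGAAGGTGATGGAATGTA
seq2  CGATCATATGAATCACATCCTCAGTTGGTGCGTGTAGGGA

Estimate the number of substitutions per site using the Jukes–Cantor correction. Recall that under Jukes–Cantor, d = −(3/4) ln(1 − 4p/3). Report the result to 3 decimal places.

The sequences differ at 19 of 40 sites, so p = 19/40 = 0.475.
d = −(3/4) ln(1 − 4p/3) = −0.75 ln(1 − 0.633333) = −0.75 ln(0.366667)
  = −0.75 × (-1.003301) = 0.752476 substitutions/site.

0.752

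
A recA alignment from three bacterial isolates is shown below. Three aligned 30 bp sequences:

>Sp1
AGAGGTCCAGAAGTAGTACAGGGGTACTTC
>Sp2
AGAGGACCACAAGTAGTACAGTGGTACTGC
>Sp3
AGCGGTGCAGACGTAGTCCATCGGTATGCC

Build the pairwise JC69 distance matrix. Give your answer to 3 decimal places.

Sp1–Sp2: 4/30 sites differ → p ≈ 0.133333, d = −0.75 ln(1 − 0.177777) = 0.146808 ≈ 0.147.
Sp1–Sp3: 9/30 sites differ → p = 0.3, d = −0.75 ln(1 − 0.4) = 0.383119 ≈ 0.383.
Sp2–Sp3: 11/30 sites differ → p ≈ 0.366667, d = −0.75 ln(1 − 0.488889) = 0.503376 ≈ 0.503.

d(Sp1,Sp2) = 0.147, d(Sp1,Sp3) = 0.383, d(Sp2,Sp3) = 0.503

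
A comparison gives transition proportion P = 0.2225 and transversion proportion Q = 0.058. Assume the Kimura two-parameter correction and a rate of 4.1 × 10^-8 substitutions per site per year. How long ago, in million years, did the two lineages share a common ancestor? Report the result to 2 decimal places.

Under the Kimura two-parameter model, d = −½ ln(1 − 2P − Q) − ¼ ln(1 − 2Q).
1 − 2P − Q = 0.497, giving −½ ln(0.497) = 0.349583.
1 − 2Q = 0.884, giving −¼ ln(0.884) = 0.030825.
d = 0.349583 + 0.030825 = 0.380408.
Under a molecular clock d = 2μt, so t = d/(2μ) = 0.380408 / (2 × 4.1 × 10^-8) = 4.64 million years.

4.64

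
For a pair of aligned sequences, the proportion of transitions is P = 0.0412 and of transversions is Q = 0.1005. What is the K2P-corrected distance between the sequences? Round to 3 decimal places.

0.157

Under the Kimura two-parameter model, d = −½ ln(1 − 2P − Q) − ¼ ln(1 − 2Q).
1 − 2P − Q = 0.8171, giving −½ ln(0.8171) = 0.100997.
1 − 2Q = 0.799, giving −¼ ln(0.799) = 0.056099.
d = 0.100997 + 0.056099 = 0.157096.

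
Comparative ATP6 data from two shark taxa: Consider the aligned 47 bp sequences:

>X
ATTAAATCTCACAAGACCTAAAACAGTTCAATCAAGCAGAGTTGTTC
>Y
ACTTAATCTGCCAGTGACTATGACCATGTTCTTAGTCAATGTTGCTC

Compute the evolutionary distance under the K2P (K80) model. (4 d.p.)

Of 47 sites, 10 differences are transitions and 12 are transversions, so P = 10/47 ≈ 0.212766 and Q = 12/47 ≈ 0.255319.
Under the Kimura two-parameter model, d = −½ ln(1 − 2P − Q) − ¼ ln(1 − 2Q).
1 − 2P − Q = 0.319149, giving −½ ln(0.319149) = 0.571049.
1 − 2Q = 0.489362, giving −¼ ln(0.489362) = 0.178663.
d = 0.571049 + 0.178663 = 0.749712.

0.7497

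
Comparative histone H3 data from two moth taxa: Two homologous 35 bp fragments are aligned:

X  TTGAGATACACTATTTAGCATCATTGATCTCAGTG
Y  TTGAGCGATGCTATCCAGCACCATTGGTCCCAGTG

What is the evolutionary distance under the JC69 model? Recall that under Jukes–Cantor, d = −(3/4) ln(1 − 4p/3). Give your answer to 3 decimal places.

0.315

The sequences differ at 9 of 35 sites (6, 7, 9, 10, 15, 16, 21, 27, 30), so p = 9/35 ≈ 0.257143.
d = −(3/4) ln(1 − 4p/3) = −0.75 ln(1 − 0.342857) = −0.75 ln(0.657143)
  = −0.75 × (-0.419854) = 0.314891 substitutions/site.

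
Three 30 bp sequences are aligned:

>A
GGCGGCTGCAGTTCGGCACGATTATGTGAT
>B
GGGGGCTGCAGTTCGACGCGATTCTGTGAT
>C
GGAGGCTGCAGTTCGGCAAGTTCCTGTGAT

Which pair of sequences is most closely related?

A and B

A–B: 4/30 differ, p = 0.133, d = 0.147.
A–C: 5/30 differ, p = 0.167, d = 0.188.
B–C: 6/30 differ, p = 0.200, d = 0.233.
The smallest distance is between A and B.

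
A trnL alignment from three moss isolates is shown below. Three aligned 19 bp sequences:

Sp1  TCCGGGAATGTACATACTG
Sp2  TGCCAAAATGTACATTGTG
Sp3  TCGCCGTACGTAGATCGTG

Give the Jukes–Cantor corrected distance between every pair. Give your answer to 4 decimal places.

Sp1–Sp2: 6/19 sites differ → p ≈ 0.315789, d = −0.75 ln(1 − 0.421052) = 0.409907 ≈ 0.4099.
Sp1–Sp3: 8/19 sites differ → p ≈ 0.421053, d = −0.75 ln(1 − 0.561404) = 0.618132 ≈ 0.6181.
Sp2–Sp3: 8/19 sites differ → p ≈ 0.421053, d = −0.75 ln(1 − 0.561404) = 0.618132 ≈ 0.6181.

d(Sp1,Sp2) = 0.4099, d(Sp1,Sp3) = 0.6181, d(Sp2,Sp3) = 0.6181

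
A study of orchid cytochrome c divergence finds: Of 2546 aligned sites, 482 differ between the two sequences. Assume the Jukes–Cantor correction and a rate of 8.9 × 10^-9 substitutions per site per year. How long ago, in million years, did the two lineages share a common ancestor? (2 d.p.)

p = 482/2546 ≈ 0.189317.
d = −(3/4) ln(1 − 4p/3) = −0.75 ln(1 − 0.252423) = −0.75 ln(0.747577)
  = −0.75 × (-0.290918) = 0.218189 substitutions/site.
Under a molecular clock d = 2μt, so t = d/(2μ) = 0.218189 / (2 × 8.9 × 10^-9) = 12.26 million years.

12.26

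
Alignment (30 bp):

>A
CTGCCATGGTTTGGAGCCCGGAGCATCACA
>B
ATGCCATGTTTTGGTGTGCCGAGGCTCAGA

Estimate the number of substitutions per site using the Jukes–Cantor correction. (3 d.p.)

0.383

The sequences differ at 9 of 30 sites (1, 9, 15, 17, 18, 20, 24, 25, 29), so p = 9/30 = 0.3.
d = −(3/4) ln(1 − 4p/3) = −0.75 ln(1 − 0.4) = −0.75 ln(0.6)
  = −0.75 × (-0.510826) = 0.383120 substitutions/site.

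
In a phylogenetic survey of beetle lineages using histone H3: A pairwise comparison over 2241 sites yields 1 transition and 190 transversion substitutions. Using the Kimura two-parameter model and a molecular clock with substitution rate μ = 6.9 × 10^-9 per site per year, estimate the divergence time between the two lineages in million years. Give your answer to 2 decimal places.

6.61

P = 1/2241 ≈ 0.000446 and Q = 190/2241 ≈ 0.084784.
Under the Kimura two-parameter model, d = −½ ln(1 − 2P − Q) − ¼ ln(1 − 2Q).
1 − 2P − Q = 0.914324, giving −½ ln(0.914324) = 0.044785.
1 − 2Q = 0.830432, giving −¼ ln(0.830432) = 0.046452.
d = 0.044785 + 0.046452 = 0.091237.
Under a molecular clock d = 2μt, so t = d/(2μ) = 0.091237 / (2 × 6.9 × 10^-9) = 6.61 million years.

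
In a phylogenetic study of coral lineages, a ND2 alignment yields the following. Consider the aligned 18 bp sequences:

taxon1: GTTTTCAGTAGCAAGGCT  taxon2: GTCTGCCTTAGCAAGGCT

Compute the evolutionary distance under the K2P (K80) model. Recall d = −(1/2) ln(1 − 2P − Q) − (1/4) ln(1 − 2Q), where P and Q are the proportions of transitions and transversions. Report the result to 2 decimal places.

Of 18 sites, 1 differences are transitions and 3 are transversions, so P = 1/18 ≈ 0.055556 and Q = 3/18 ≈ 0.166667.
Under the Kimura two-parameter model, d = −½ ln(1 − 2P − Q) − ¼ ln(1 − 2Q).
1 − 2P − Q = 0.722221, giving −½ ln(0.722221) = 0.162712.
1 − 2Q = 0.666666, giving −¼ ln(0.666666) = 0.101367.
d = 0.162712 + 0.101367 = 0.264079.

0.26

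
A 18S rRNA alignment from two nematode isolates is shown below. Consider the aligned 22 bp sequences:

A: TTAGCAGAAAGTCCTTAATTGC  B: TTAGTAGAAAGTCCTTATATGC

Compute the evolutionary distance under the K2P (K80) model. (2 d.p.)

Of 22 sites, 1 differences are transitions and 2 are transversions, so P = 1/22 ≈ 0.045455 and Q = 2/22 ≈ 0.090909.
Under the Kimura two-parameter model, d = −½ ln(1 − 2P − Q) − ¼ ln(1 − 2Q).
1 − 2P − Q = 0.818181, giving −½ ln(0.818181) = 0.100336.
1 − 2Q = 0.818182, giving −¼ ln(0.818182) = 0.050168.
d = 0.100336 + 0.050168 = 0.150504.

0.15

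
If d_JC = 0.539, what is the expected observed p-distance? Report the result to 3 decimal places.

0.384

p = (3/4)(1 − e^(−4d/3)) = 0.75 × (1 − e^(-0.718667)) = 0.75 × (1 − 0.487402) = 0.384449.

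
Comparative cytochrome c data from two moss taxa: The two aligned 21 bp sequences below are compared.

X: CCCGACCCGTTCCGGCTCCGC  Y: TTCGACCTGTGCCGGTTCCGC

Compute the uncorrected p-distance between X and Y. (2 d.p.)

The sequences differ at 5 of 21 positions (sites 1, 2, 8, 11, 16).
p = 5/21 = 0.238095… ≈ 0.24 (to 2 d.p.).

0.24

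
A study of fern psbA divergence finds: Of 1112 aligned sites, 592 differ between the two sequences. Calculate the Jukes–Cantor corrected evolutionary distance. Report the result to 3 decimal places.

0.928

p = 592/1112 ≈ 0.532374.
d = −(3/4) ln(1 − 4p/3) = −0.75 ln(1 − 0.709832) = −0.75 ln(0.290168)
  = −0.75 × (-1.237295) = 0.927971 substitutions/site.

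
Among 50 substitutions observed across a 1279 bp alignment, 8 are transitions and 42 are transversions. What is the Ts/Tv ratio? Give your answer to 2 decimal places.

0.19

R = 8/42 = 0.190476… ≈ 0.19 (to 2 d.p.).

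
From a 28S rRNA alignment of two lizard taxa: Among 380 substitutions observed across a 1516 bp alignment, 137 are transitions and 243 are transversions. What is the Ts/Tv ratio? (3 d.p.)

0.564

R = 137/243 = 0.563786… ≈ 0.564 (to 3 d.p.).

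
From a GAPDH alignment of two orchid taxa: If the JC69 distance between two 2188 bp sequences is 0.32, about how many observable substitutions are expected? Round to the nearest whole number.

Invert JC69: p = (3/4)(1 − e^(−4d/3)) = 0.75 × (1 − e^(-0.426667)) = 0.75 × (1 − 0.652681) = 0.260489.
Expected differing sites = pL ≈ 0.260489 × 2188 = 569.949932 ≈ 570.

570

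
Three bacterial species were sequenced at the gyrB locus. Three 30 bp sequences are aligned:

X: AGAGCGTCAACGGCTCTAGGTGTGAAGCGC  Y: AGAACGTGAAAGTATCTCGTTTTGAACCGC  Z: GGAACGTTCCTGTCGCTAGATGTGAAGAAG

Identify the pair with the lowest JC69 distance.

X and Y

X–Y: 9/30 differ, p = 0.300, d = 0.383.
X–Z: 12/30 differ, p = 0.400, d = 0.572.
Y–Z: 14/30 differ, p = 0.467, d = 0.730.
The smallest distance is between X and Y.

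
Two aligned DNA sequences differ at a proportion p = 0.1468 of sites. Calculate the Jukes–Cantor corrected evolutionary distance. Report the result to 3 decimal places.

0.163

d = −(3/4) ln(1 − 4p/3) = −0.75 ln(1 − 0.195733) = −0.75 ln(0.804267)
  = −0.75 × (-0.217824) = 0.163368 substitutions/site.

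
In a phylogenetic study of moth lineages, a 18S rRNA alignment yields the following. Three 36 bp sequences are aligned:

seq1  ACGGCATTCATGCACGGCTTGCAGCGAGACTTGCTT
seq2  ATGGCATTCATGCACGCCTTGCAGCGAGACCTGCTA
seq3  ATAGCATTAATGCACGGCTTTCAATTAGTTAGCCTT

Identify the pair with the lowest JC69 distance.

seq1 and seq2

seq1–seq2: 4/36 differ, p = 0.111, d = 0.120.
seq1–seq3: 12/36 differ, p = 0.333, d = 0.441.
seq2–seq3: 13/36 differ, p = 0.361, d = 0.493.
The smallest distance is between seq1 and seq2.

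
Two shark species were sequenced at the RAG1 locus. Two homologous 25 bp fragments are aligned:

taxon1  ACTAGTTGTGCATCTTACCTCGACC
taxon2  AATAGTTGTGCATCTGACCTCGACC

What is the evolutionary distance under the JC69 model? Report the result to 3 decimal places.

The sequences differ at 2 of 25 sites (2, 16), so p = 2/25 = 0.08.
d = −(3/4) ln(1 − 4p/3) = −0.75 ln(1 − 0.106667) = −0.75 ln(0.893333)
  = −0.75 × (-0.112796) = 0.084597 substitutions/site.

0.085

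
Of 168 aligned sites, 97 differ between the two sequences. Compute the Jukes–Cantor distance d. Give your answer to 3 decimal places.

p = 97/168 ≈ 0.577381.
d = −(3/4) ln(1 − 4p/3) = −0.75 ln(1 − 0.769841) = −0.75 ln(0.230159)
  = −0.75 × (-1.468985) = 1.101739 substitutions/site.

1.102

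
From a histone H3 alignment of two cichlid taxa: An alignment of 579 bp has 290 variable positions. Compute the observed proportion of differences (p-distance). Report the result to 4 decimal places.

0.5009

p = 290/579 = 0.500863… ≈ 0.5009 (to 4 d.p.).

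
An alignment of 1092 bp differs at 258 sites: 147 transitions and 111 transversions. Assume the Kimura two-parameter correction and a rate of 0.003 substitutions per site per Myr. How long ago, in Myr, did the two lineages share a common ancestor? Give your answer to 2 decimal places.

48.09

P = 147/1092 ≈ 0.134615 and Q = 111/1092 ≈ 0.101648.
Under the Kimura two-parameter model, d = −½ ln(1 − 2P − Q) − ¼ ln(1 − 2Q).
1 − 2P − Q = 0.629122, giving −½ ln(0.629122) = 0.231715.
1 − 2Q = 0.796704, giving −¼ ln(0.796704) = 0.056818.
d = 0.231715 + 0.056818 = 0.288533.
Under a molecular clock d = 2μt, so t = d/(2μ) = 0.288533 / (2 × 0.003) = 48.09 Myr.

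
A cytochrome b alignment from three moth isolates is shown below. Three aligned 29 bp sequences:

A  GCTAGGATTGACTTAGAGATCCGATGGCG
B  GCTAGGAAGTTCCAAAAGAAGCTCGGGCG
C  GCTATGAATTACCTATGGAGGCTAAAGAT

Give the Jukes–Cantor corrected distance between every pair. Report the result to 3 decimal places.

d(A,B) = 0.602, d(A,C) = 0.683, d(B,C) = 0.602

A–B: 12/29 sites differ → p ≈ 0.413793, d = −0.75 ln(1 − 0.551724) = 0.601760 ≈ 0.602.
A–C: 13/29 sites differ → p ≈ 0.448276, d = −0.75 ln(1 − 0.597701) = 0.682920 ≈ 0.683.
B–C: 12/29 sites differ → p ≈ 0.413793, d = −0.75 ln(1 − 0.551724) = 0.601760 ≈ 0.602.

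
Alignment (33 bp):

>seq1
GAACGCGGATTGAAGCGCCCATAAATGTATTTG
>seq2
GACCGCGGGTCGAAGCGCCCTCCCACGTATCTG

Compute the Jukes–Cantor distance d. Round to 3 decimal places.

0.339

The sequences differ at 9 of 33 sites (3, 9, 11, 21, 22, 23, 24, 26, 31), so p = 9/33 ≈ 0.272727.
d = −(3/4) ln(1 − 4p/3) = −0.75 ln(1 − 0.363636) = −0.75 ln(0.636364)
  = −0.75 × (-0.451985) = 0.338989 substitutions/site.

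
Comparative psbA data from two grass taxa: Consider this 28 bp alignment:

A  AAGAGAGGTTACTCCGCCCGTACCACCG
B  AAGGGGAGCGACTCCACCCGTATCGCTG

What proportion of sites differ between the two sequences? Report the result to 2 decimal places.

0.32

The sequences differ at 9 of 28 positions (sites 4, 6, 7, 9, 10, 16, 23, 25, 27).
p = 9/28 = 0.321428… ≈ 0.32 (to 2 d.p.).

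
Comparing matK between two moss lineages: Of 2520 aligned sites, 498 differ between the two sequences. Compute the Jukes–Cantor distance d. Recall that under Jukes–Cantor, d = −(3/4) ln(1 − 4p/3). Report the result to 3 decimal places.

p = 498/2520 ≈ 0.197619.
d = −(3/4) ln(1 − 4p/3) = −0.75 ln(1 − 0.263492) = −0.75 ln(0.736508)
  = −0.75 × (-0.305835) = 0.229376 substitutions/site.

0.229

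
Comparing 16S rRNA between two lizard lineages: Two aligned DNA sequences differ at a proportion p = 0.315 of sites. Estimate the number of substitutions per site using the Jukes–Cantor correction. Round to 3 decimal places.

d = −(3/4) ln(1 − 4p/3) = −0.75 ln(1 − 0.42) = −0.75 ln(0.58)
  = −0.75 × (-0.544727) = 0.408545 substitutions/site.

0.409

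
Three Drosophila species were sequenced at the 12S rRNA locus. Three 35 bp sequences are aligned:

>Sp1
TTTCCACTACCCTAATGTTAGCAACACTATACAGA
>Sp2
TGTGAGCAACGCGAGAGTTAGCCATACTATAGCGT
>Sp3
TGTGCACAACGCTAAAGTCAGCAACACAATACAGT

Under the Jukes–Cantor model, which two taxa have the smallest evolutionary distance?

Sp1–Sp2: 14/35 differ, p = 0.400, d = 0.572.
Sp1–Sp3: 8/35 differ, p = 0.229, d = 0.273.
Sp2–Sp3: 10/35 differ, p = 0.286, d = 0.360.
The smallest distance is between Sp1 and Sp3.

Sp1 and Sp3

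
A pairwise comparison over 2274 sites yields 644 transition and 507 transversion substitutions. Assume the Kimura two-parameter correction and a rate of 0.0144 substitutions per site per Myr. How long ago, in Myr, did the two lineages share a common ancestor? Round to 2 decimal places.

32.17

P = 644/2274 ≈ 0.283201 and Q = 507/2274 ≈ 0.222955.
Under the Kimura two-parameter model, d = −½ ln(1 − 2P − Q) − ¼ ln(1 − 2Q).
1 − 2P − Q = 0.210643, giving −½ ln(0.210643) = 0.778795.
1 − 2Q = 0.55409, giving −¼ ln(0.55409) = 0.147607.
d = 0.778795 + 0.147607 = 0.926402.
Under a molecular clock d = 2μt, so t = d/(2μ) = 0.926402 / (2 × 0.0144) = 32.17 Myr.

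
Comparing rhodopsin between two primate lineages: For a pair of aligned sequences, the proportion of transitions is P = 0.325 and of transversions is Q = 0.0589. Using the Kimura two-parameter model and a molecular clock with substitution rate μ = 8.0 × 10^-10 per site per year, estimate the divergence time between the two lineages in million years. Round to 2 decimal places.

Under the Kimura two-parameter model, d = −½ ln(1 − 2P − Q) − ¼ ln(1 − 2Q).
1 − 2P − Q = 0.2911, giving −½ ln(0.2911) = 0.617044.
1 − 2Q = 0.8822, giving −¼ ln(0.8822) = 0.031334.
d = 0.617044 + 0.031334 = 0.648378.
Under a molecular clock d = 2μt, so t = d/(2μ) = 0.648378 / (2 × 8.0 × 10^-10) = 405.24 million years.

405.24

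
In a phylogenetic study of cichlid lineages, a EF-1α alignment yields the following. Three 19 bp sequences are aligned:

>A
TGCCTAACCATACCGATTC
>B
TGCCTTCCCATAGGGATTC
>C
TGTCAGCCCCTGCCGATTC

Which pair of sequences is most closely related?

A and B

A–B: 4/19 differ, p = 0.211, d = 0.247.
A–C: 6/19 differ, p = 0.316, d = 0.410.
B–C: 7/19 differ, p = 0.368, d = 0.507.
The smallest distance is between A and B.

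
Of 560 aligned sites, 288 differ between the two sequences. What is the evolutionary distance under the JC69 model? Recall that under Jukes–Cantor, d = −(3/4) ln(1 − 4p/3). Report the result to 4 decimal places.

p = 288/560 ≈ 0.514286.
d = −(3/4) ln(1 − 4p/3) = −0.75 ln(1 − 0.685715) = −0.75 ln(0.314285)
  = −0.75 × (-1.157455) = 0.868091 substitutions/site.

0.8681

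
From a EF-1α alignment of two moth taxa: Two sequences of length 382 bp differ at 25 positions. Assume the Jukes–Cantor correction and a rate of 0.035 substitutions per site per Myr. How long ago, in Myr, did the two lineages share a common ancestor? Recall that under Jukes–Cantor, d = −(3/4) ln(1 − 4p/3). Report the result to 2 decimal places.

0.98

p = 25/382 ≈ 0.065445.
d = −(3/4) ln(1 − 4p/3) = −0.75 ln(1 − 0.08726) = −0.75 ln(0.91274)
  = −0.75 × (-0.091304) = 0.068478 substitutions/site.
Under a molecular clock d = 2μt, so t = d/(2μ) = 0.068478 / (2 × 0.035) = 0.98 Myr.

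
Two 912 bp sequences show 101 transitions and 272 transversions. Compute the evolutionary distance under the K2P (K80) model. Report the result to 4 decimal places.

P = 101/912 ≈ 0.110746 and Q = 272/912 ≈ 0.298246.
Under the Kimura two-parameter model, d = −½ ln(1 − 2P − Q) − ¼ ln(1 − 2Q).
1 − 2P − Q = 0.480262, giving −½ ln(0.480262) = 0.366712.
1 − 2Q = 0.403508, giving −¼ ln(0.403508) = 0.226890.
d = 0.366712 + 0.226890 = 0.593602.

0.5936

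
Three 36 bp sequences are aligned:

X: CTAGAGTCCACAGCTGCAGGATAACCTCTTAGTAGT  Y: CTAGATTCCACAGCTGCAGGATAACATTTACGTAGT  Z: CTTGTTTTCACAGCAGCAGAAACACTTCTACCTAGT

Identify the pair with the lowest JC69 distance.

X and Y

X–Y: 5/36 differ, p = 0.139, d = 0.154.
X–Z: 12/36 differ, p = 0.333, d = 0.441.
Y–Z: 10/36 differ, p = 0.278, d = 0.347.
The smallest distance is between X and Y.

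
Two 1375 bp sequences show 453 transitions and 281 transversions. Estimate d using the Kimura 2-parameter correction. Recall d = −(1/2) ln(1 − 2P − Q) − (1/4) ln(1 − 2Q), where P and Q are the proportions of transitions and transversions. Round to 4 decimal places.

1.1263

P = 453/1375 ≈ 0.329455 and Q = 281/1375 ≈ 0.204364.
Under the Kimura two-parameter model, d = −½ ln(1 − 2P − Q) − ¼ ln(1 − 2Q).
1 − 2P − Q = 0.136726, giving −½ ln(0.136726) = 0.994888.
1 − 2Q = 0.591272, giving −¼ ln(0.591272) = 0.131370.
d = 0.994888 + 0.131370 = 1.126258.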